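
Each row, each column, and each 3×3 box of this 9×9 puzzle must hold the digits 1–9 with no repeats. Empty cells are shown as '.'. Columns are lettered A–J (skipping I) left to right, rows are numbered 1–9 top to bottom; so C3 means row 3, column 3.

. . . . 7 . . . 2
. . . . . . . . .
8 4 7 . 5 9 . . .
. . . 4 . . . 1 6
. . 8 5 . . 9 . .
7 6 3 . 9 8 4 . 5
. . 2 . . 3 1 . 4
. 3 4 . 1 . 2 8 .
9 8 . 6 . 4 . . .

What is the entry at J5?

3

H6 = 2 (sole candidate).
E7 = 8 (sole candidate).
E9 = 2 (sole candidate).
E4 = 3 (sole candidate).
E5 = 6 (sole candidate).
D6 = 1 (sole candidate).
E2 = 4 (sole candidate).
H1 = 4 (hidden single in row 1).
J3 = 1 (hidden single in row 3).
D3 = 2 (hidden single in row 3).
G4 = 8 (hidden single in row 4).
D1 = 8 (hidden single in row 1).
D2 = 3 (sole candidate).
J2 = 8 (hidden single in row 2).
F4 = 7 (hidden single in row 4).
F5 = 2 (sole candidate).
F8 = 5 (sole candidate).
B5 = 1 (sole candidate).
A8 = 6 (sole candidate).
A5 = 4 (sole candidate).
A7 = 5 (sole candidate).
B7 = 7 (sole candidate).
D7 = 9 (sole candidate).
H7 = 6 (sole candidate).
D8 = 7 (sole candidate).
J8 = 9 (sole candidate).
C9 = 1 (sole candidate).
H3 = 3 (sole candidate).
A4 = 2 (sole candidate).
H5 = 7 (sole candidate).
J5 = 3: row 5 has {1,2,4,5,6,7,8,9}; col 9 has {1,2,4,5,6,8,9}; box has {1,2,4,5,6,7,8,9} → only 3 remains.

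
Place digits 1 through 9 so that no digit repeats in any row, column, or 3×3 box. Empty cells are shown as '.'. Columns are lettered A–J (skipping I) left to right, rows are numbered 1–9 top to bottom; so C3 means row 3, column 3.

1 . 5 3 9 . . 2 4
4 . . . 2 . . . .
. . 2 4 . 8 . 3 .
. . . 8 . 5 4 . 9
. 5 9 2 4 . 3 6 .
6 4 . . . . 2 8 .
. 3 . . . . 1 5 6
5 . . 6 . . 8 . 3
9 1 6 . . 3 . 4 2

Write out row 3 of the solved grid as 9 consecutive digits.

762458931

A3 = 7: row 3 has {2,3,4,8}; col 1 has {1,4,5,6,9}; box has {1,2,4,5} → only 7 remains.
A5 = 8 (sole candidate).
A7 = 2 (sole candidate).
B8 = 7 (sole candidate).
C8 = 4 (sole candidate).
E8 = 1 (sole candidate).
H8 = 9 (sole candidate).
G9 = 7 (sole candidate).
G1 = 6 (sole candidate).
A4 = 3 (sole candidate).
B4 = 2 (sole candidate).
C7 = 8 (sole candidate).
E7 = 7 (sole candidate).
F8 = 2 (sole candidate).
D9 = 5 (sole candidate).
E9 = 8 (sole candidate).
B1 = 8 (sole candidate).
F1 = 7 (sole candidate).
C2 = 3 (sole candidate).
D2 = 1 (sole candidate).
F2 = 6 (sole candidate).
H2 = 7 (sole candidate).
E3 = 5: row 3 has {2,3,4,7,8}; col 5 has {1,2,4,7,8,9}; box has {1,2,3,4,6,7,8,9} → only 5 remains.
G3 = 9: row 3 has {2,3,4,5,7,8}; col 7 has {1,2,3,4,6,7,8}; box has {2,3,4,6,7} → only 9 remains.
J3 = 1: row 3 has {2,3,4,5,7,8,9}; col 9 has {2,3,4,6,9}; box has {2,3,4,6,7,9} → only 1 remains.
E4 = 6 (sole candidate).
H4 = 1 (sole candidate).
F5 = 1 (sole candidate).
J5 = 7 (sole candidate).
E6 = 3 (sole candidate).
F6 = 9 (sole candidate).
J6 = 5 (sole candidate).
D7 = 9 (sole candidate).
F7 = 4 (sole candidate).
B2 = 9 (sole candidate).
G2 = 5 (sole candidate).
J2 = 8 (sole candidate).
B3 = 6: row 3 has {1,2,3,4,5,7,8,9}; col 2 has {1,2,3,4,5,7,8,9}; box has {1,2,3,4,5,7,8,9} → only 6 remains.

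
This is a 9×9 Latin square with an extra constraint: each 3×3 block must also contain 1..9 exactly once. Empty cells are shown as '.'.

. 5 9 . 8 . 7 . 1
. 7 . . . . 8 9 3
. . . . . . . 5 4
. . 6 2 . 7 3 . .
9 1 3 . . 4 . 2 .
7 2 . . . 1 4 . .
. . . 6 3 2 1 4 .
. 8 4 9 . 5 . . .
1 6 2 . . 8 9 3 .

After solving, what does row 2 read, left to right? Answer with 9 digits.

r1c8 = 6: row 1 has {1,5,7,8,9}; col 8 has {2,3,4,5,9}; box has {1,3,4,5,7,8,9} → only 6 remains.
r2c3 = 1: row 2 has {3,7,8,9}; col 3 has {2,3,4,6,9}; box has {5,7,9} → only 1 remains.
r2c6 = 6: row 2 has {1,3,7,8,9}; col 6 has {1,2,4,5,7,8}; box has {8} → only 6 remains.
r3c2 = 3: row 3 has {4,5}; col 2 has {1,2,5,6,7,8}; box has {1,5,7,9} → only 3 remains.
r3c3 = 8: row 3 has {3,4,5}; col 3 has {1,2,3,4,6,9}; box has {1,3,5,7,9} → only 8 remains.
r3c6 = 9: row 3 has {3,4,5,8}; col 6 has {1,2,4,5,6,7,8}; box has {6,8} → only 9 remains.
r3c7 = 2: row 3 has {3,4,5,8,9}; col 7 has {1,3,4,7,8,9}; box has {1,3,4,5,6,7,8,9} → only 2 remains.
r4c2 = 4: row 4 has {2,3,6,7}; col 2 has {1,2,3,5,6,7,8}; box has {1,2,3,6,7,9} → only 4 remains.
r6c3 = 5: row 6 has {1,2,4,7}; col 3 has {1,2,3,4,6,8,9}; box has {1,2,3,4,6,7,9} → only 5 remains.
r6c8 = 8: row 6 has {1,2,4,5,7}; col 8 has {2,3,4,5,6,9}; box has {2,3,4} → only 8 remains.
r7c1 = 5: row 7 has {1,2,3,4,6}; col 1 has {1,7,9}; box has {1,2,4,6,8} → only 5 remains.
r7c2 = 9: row 7 has {1,2,3,4,5,6}; col 2 has {1,2,3,4,5,6,7,8}; box has {1,2,4,5,6,8} → only 9 remains.
r7c3 = 7: row 7 has {1,2,3,4,5,6,9}; col 3 has {1,2,3,4,5,6,8,9}; box has {1,2,4,5,6,8,9} → only 7 remains.
r7c9 = 8: row 7 has {1,2,3,4,5,6,7,9}; col 9 has {1,3,4}; box has {1,3,4,9} → only 8 remains.
r8c1 = 3: row 8 has {4,5,8,9}; col 1 has {1,5,7,9}; box has {1,2,4,5,6,7,8,9} → only 3 remains.
r8c7 = 6: row 8 has {3,4,5,8,9}; col 7 has {1,2,3,4,7,8,9}; box has {1,3,4,8,9} → only 6 remains.
r8c8 = 7: row 8 has {3,4,5,6,8,9}; col 8 has {2,3,4,5,6,8,9}; box has {1,3,4,6,8,9} → only 7 remains.
r8c9 = 2: row 8 has {3,4,5,6,7,8,9}; col 9 has {1,3,4,8}; box has {1,3,4,6,7,8,9} → only 2 remains.
r9c9 = 5: row 9 has {1,2,3,6,8,9}; col 9 has {1,2,3,4,8}; box has {1,2,3,4,6,7,8,9} → only 5 remains.
r1c6 = 3: row 1 has {1,5,6,7,8,9}; col 6 has {1,2,4,5,6,7,8,9}; box has {6,8,9} → only 3 remains.
r3c1 = 6: row 3 has {2,3,4,5,8,9}; col 1 has {1,3,5,7,9}; box has {1,3,5,7,8,9} → only 6 remains.
r4c1 = 8: row 4 has {2,3,4,6,7}; col 1 has {1,3,5,6,7,9}; box has {1,2,3,4,5,6,7,9} → only 8 remains.
r4c8 = 1: row 4 has {2,3,4,6,7,8}; col 8 has {2,3,4,5,6,7,8,9}; box has {2,3,4,8} → only 1 remains.
r4c9 = 9: row 4 has {1,2,3,4,6,7,8}; col 9 has {1,2,3,4,5,8}; box has {1,2,3,4,8} → only 9 remains.
r5c7 = 5: row 5 has {1,2,3,4,9}; col 7 has {1,2,3,4,6,7,8,9}; box has {1,2,3,4,8,9} → only 5 remains.
r6c4 = 3: row 6 has {1,2,4,5,7,8}; col 4 has {2,6,9}; box has {1,2,4,7} → only 3 remains.
r6c9 = 6: row 6 has {1,2,3,4,5,7,8}; col 9 has {1,2,3,4,5,8,9}; box has {1,2,3,4,5,8,9} → only 6 remains.
r8c5 = 1: row 8 has {2,3,4,5,6,7,8,9}; col 5 has {3,8}; box has {2,3,5,6,8,9} → only 1 remains.
r1c4 = 4: row 1 has {1,3,5,6,7,8,9}; col 4 has {2,3,6,9}; box has {3,6,8,9} → only 4 remains.
r2c4 = 5: row 2 has {1,3,6,7,8,9}; col 4 has {2,3,4,6,9}; box has {3,4,6,8,9} → only 5 remains.
r2c5 = 2: row 2 has {1,3,5,6,7,8,9}; col 5 has {1,3,8}; box has {3,4,5,6,8,9} → only 2 remains.
r3c5 = 7: row 3 has {2,3,4,5,6,8,9}; col 5 has {1,2,3,8}; box has {2,3,4,5,6,8,9} → only 7 remains.
r4c5 = 5: row 4 has {1,2,3,4,6,7,8,9}; col 5 has {1,2,3,7,8}; box has {1,2,3,4,7} → only 5 remains.
r5c4 = 8: row 5 has {1,2,3,4,5,9}; col 4 has {2,3,4,5,6,9}; box has {1,2,3,4,5,7} → only 8 remains.
r5c5 = 6: row 5 has {1,2,3,4,5,8,9}; col 5 has {1,2,3,5,7,8}; box has {1,2,3,4,5,7,8} → only 6 remains.
r5c9 = 7: row 5 has {1,2,3,4,5,6,8,9}; col 9 has {1,2,3,4,5,6,8,9}; box has {1,2,3,4,5,6,8,9} → only 7 remains.
r6c5 = 9: row 6 has {1,2,3,4,5,6,7,8}; col 5 has {1,2,3,5,6,7,8}; box has {1,2,3,4,5,6,7,8} → only 9 remains.
r9c4 = 7: row 9 has {1,2,3,5,6,8,9}; col 4 has {2,3,4,5,6,8,9}; box has {1,2,3,5,6,8,9} → only 7 remains.
r9c5 = 4: row 9 has {1,2,3,5,6,7,8,9}; col 5 has {1,2,3,5,6,7,8,9}; box has {1,2,3,5,6,7,8,9} → only 4 remains.
r1c1 = 2: row 1 has {1,3,4,5,6,7,8,9}; col 1 has {1,3,5,6,7,8,9}; box has {1,3,5,6,7,8,9} → only 2 remains.
r2c1 = 4: row 2 has {1,2,3,5,6,7,8,9}; col 1 has {1,2,3,5,6,7,8,9}; box has {1,2,3,5,6,7,8,9} → only 4 remains.

471526893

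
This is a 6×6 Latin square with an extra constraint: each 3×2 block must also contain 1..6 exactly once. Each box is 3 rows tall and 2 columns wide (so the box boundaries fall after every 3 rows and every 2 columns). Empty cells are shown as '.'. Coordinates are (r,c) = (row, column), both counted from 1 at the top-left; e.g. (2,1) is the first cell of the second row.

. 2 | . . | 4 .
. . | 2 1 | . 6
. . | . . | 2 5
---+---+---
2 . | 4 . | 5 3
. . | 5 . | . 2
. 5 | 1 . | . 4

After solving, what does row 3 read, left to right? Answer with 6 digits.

(1,6) = 1: row 1 has {2,4}; col 6 has {2,3,4,5,6}; box has {2,4,5,6} → only 1 remains.
(2,5) = 3: row 2 has {1,2,6}; col 5 has {2,4,5}; box has {1,2,4,5,6} → only 3 remains.
(4,4) = 6: row 4 has {2,3,4,5}; col 4 has {1}; box has {1,4,5} → only 6 remains.
(5,4) = 3: row 5 has {2,5}; col 4 has {1,6}; box has {1,4,5,6} → only 3 remains.
(6,4) = 2: row 6 has {1,4,5}; col 4 has {1,3,6}; box has {1,3,4,5,6} → only 2 remains.
(6,5) = 6: row 6 has {1,2,4,5}; col 5 has {2,3,4,5}; box has {2,3,4,5} → only 6 remains.
(1,4) = 5: row 1 has {1,2,4}; col 4 has {1,2,3,6}; box has {1,2} → only 5 remains.
(2,2) = 4: row 2 has {1,2,3,6}; col 2 has {2,5}; box has {2} → only 4 remains.
(3,4) = 4: row 3 has {2,5}; col 4 has {1,2,3,5,6}; box has {1,2,5} → only 4 remains.
(4,2) = 1: row 4 has {2,3,4,5,6}; col 2 has {2,4,5}; box has {2,5} → only 1 remains.
(5,2) = 6: row 5 has {2,3,5}; col 2 has {1,2,4,5}; box has {1,2,5} → only 6 remains.
(5,5) = 1: row 5 has {2,3,5,6}; col 5 has {2,3,4,5,6}; box has {2,3,4,5,6} → only 1 remains.
(6,1) = 3: row 6 has {1,2,4,5,6}; col 1 has {2}; box has {1,2,5,6} → only 3 remains.
(1,1) = 6: row 1 has {1,2,4,5}; col 1 has {2,3}; box has {2,4} → only 6 remains.
(1,3) = 3: row 1 has {1,2,4,5,6}; col 3 has {1,2,4,5}; box has {1,2,4,5} → only 3 remains.
(2,1) = 5: row 2 has {1,2,3,4,6}; col 1 has {2,3,6}; box has {2,4,6} → only 5 remains.
(3,1) = 1: row 3 has {2,4,5}; col 1 has {2,3,5,6}; box has {2,4,5,6} → only 1 remains.
(3,2) = 3: row 3 has {1,2,4,5}; col 2 has {1,2,4,5,6}; box has {1,2,4,5,6} → only 3 remains.
(3,3) = 6: row 3 has {1,2,3,4,5}; col 3 has {1,2,3,4,5}; box has {1,2,3,4,5} → only 6 remains.

136425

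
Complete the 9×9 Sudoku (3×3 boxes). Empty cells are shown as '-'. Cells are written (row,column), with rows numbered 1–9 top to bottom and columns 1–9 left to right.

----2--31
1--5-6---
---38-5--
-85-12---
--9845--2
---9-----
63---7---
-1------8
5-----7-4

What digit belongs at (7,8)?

(6,6) = 3: row 6 has {9}; col 6 has {2,5,6,7}; box has {1,2,4,5,8,9} → only 3 remains.
(1,2) = 5: in row 1, 5 can only go here (every other open cell in that row sees a 5).
(2,3) = 3: in row 2, 3 can only go here (every other open cell in that row sees a 3).
(3,6) = 1: in row 3, 1 can only go here (every other open cell in that row sees a 1).
(7,3) = 8: in row 7, 8 can only go here (every other open cell in that row sees an 8).
(9,3) = 2: row 9 has {4,5,7}; col 3 has {3,5,8,9}; box has {1,3,5,6,8} → only 2 remains.
(9,2) = 9: row 9 has {2,4,5,7}; col 2 has {1,3,5,8}; box has {1,2,3,5,6,8} → only 9 remains.
(9,6) = 8: row 9 has {2,4,5,7,9}; col 6 has {1,2,3,5,6,7}; box has {7} → only 8 remains.
(7,4) = 4: in row 7, 4 can only go here (every other open cell in that row sees a 4).
(1,4) = 7: row 1 has {1,2,3,5}; col 4 has {3,4,5,8,9}; box has {1,2,3,5,6,8} → only 7 remains.
(2,5) = 9: row 2 has {1,3,5,6}; col 5 has {1,2,4,8}; box has {1,2,3,5,6,7,8} → only 9 remains.
(2,9) = 7: row 2 has {1,3,5,6,9}; col 9 has {1,2,4,8}; box has {1,3,5} → only 7 remains.
(4,4) = 6: row 4 has {1,2,5,8}; col 4 has {3,4,5,7,8,9}; box has {1,2,3,4,5,8,9} → only 6 remains.
(6,5) = 7: row 6 has {3,9}; col 5 has {1,2,4,8,9}; box has {1,2,3,4,5,6,8,9} → only 7 remains.
(7,5) = 5: row 7 has {3,4,6,7,8}; col 5 has {1,2,4,7,8,9}; box has {4,7,8} → only 5 remains.
(7,9) = 9: row 7 has {3,4,5,6,7,8}; col 9 has {1,2,4,7,8}; box has {4,7,8} → only 9 remains.
(8,4) = 2: row 8 has {1,8}; col 4 has {3,4,5,6,7,8,9}; box has {4,5,7,8} → only 2 remains.
(8,6) = 9: row 8 has {1,2,8}; col 6 has {1,2,3,5,6,7,8}; box has {2,4,5,7,8} → only 9 remains.
(9,4) = 1: row 9 has {2,4,5,7,8,9}; col 4 has {2,3,4,5,6,7,8,9}; box has {2,4,5,7,8,9} → only 1 remains.
(9,8) = 6: row 9 has {1,2,4,5,7,8,9}; col 8 has {3}; box has {4,7,8,9} → only 6 remains.
(1,6) = 4: row 1 has {1,2,3,5,7}; col 6 has {1,2,3,5,6,7,8,9}; box has {1,2,3,5,6,7,8,9} → only 4 remains.
(3,9) = 6: row 3 has {1,3,5,8}; col 9 has {1,2,4,7,8,9}; box has {1,3,5,7} → only 6 remains.
(4,9) = 3: row 4 has {1,2,5,6,8}; col 9 has {1,2,4,6,7,8,9}; box has {2} → only 3 remains.
(6,9) = 5: row 6 has {3,7,9}; col 9 has {1,2,3,4,6,7,8,9}; box has {2,3} → only 5 remains.
(8,7) = 3: row 8 has {1,2,8,9}; col 7 has {5,7}; box has {4,6,7,8,9} → only 3 remains.
(8,8) = 5: row 8 has {1,2,3,8,9}; col 8 has {3,6}; box has {3,4,6,7,8,9} → only 5 remains.
(9,5) = 3: row 9 has {1,2,4,5,6,7,8,9}; col 5 has {1,2,4,5,7,8,9}; box has {1,2,4,5,7,8,9} → only 3 remains.
(1,3) = 6: row 1 has {1,2,3,4,5,7}; col 3 has {2,3,5,8,9}; box has {1,3,5} → only 6 remains.
(8,5) = 6: row 8 has {1,2,3,5,8,9}; col 5 has {1,2,3,4,5,7,8,9}; box has {1,2,3,4,5,7,8,9} → only 6 remains.
(5,1) = 3: in row 5, 3 can only go here (every other open cell in that row sees a 3).
(1,1) = 8: in column 1, 8 can only go here (every other open cell in that column sees an 8).
(1,7) = 9: row 1 has {1,2,3,4,5,6,7,8}; col 7 has {3,5,7}; box has {1,3,5,6,7} → only 9 remains.
(4,7) = 4: row 4 has {1,2,3,5,6,8}; col 7 has {3,5,7,9}; box has {2,3,5} → only 4 remains.
(4,1) = 7: row 4 has {1,2,3,4,5,6,8}; col 1 has {1,3,5,6,8}; box has {3,5,8,9} → only 7 remains.
(4,8) = 9: row 4 has {1,2,3,4,5,6,7,8}; col 8 has {3,5,6}; box has {2,3,4,5} → only 9 remains.
(5,2) = 6: row 5 has {2,3,4,5,8,9}; col 2 has {1,3,5,8,9}; box has {3,5,7,8,9} → only 6 remains.
(5,7) = 1: row 5 has {2,3,4,5,6,8,9}; col 7 has {3,4,5,7,9}; box has {2,3,4,5,9} → only 1 remains.
(5,8) = 7: row 5 has {1,2,3,4,5,6,8,9}; col 8 has {3,5,6,9}; box has {1,2,3,4,5,9} → only 7 remains.
(6,8) = 8: row 6 has {3,5,7,9}; col 8 has {3,5,6,7,9}; box has {1,2,3,4,5,7,9} → only 8 remains.
(7,7) = 2: row 7 has {3,4,5,6,7,8,9}; col 7 has {1,3,4,5,7,9}; box has {3,4,5,6,7,8,9} → only 2 remains.
(7,8) = 1: row 7 has {2,3,4,5,6,7,8,9}; col 8 has {3,5,6,7,8,9}; box has {2,3,4,5,6,7,8,9} → only 1 remains.

1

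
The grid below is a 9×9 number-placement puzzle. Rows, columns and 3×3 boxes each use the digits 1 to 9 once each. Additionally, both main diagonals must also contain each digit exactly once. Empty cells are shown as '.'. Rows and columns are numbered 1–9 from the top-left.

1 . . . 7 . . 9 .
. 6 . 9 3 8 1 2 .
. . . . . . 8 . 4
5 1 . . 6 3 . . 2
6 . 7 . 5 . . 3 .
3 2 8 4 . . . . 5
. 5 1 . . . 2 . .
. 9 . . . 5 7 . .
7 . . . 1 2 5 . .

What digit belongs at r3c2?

7

r1c9 = 6: row 1 has {1,7,9}; col 9 has {2,4,5}; box has {1,2,4,8,9}; anti-diagonal has {1,2,3,4,5,7,8,9} → only 6 remains.
r2c1 = 4: row 2 has {1,2,3,6,8,9}; col 1 has {1,3,5,6,7}; box has {1,6} → only 4 remains.
r2c3 = 5: row 2 has {1,2,3,4,6,8,9}; col 3 has {1,7,8}; box has {1,4,6} → only 5 remains.
r2c9 = 7: row 2 has {1,2,3,4,5,6,8,9}; col 9 has {2,4,5,6}; box has {1,2,4,6,8,9} → only 7 remains.
r3c5 = 2: row 3 has {4,8}; col 5 has {1,3,5,6,7}; box has {3,7,8,9} → only 2 remains.
r3c8 = 5: row 3 has {2,4,8}; col 8 has {2,3,9}; box has {1,2,4,6,7,8,9} → only 5 remains.
r5c2 = 4: row 5 has {3,5,6,7}; col 2 has {1,2,5,6,9}; box has {1,2,3,5,6,7,8} → only 4 remains.
r5c7 = 9: row 5 has {3,4,5,6,7}; col 7 has {1,2,5,7,8}; box has {2,3,5} → only 9 remains.
r6c5 = 9: row 6 has {2,3,4,5,8}; col 5 has {1,2,3,5,6,7}; box has {3,4,5,6} → only 9 remains.
r6c6 = 7: row 6 has {2,3,4,5,8,9}; col 6 has {2,3,5,8}; box has {3,4,5,6,9}; main diagonal has {1,2,5,6} → only 7 remains.
r6c7 = 6: row 6 has {2,3,4,5,7,8,9}; col 7 has {1,2,5,7,8,9}; box has {2,3,5,9} → only 6 remains.
r6c8 = 1: row 6 has {2,3,4,5,6,7,8,9}; col 8 has {2,3,5,9}; box has {2,3,5,6,9} → only 1 remains.
r7c1 = 8: row 7 has {1,2,5}; col 1 has {1,3,4,5,6,7}; box has {1,5,7,9} → only 8 remains.
r7c5 = 4: row 7 has {1,2,5,8}; col 5 has {1,2,3,5,6,7,9}; box has {1,2,5} → only 4 remains.
r7c8 = 6: row 7 has {1,2,4,5,8}; col 8 has {1,2,3,5,9}; box has {2,5,7} → only 6 remains.
r8c1 = 2: row 8 has {5,7,9}; col 1 has {1,3,4,5,6,7,8}; box has {1,5,7,8,9} → only 2 remains.
r8c5 = 8: row 8 has {2,5,7,9}; col 5 has {1,2,3,4,5,6,7,9}; box has {1,2,4,5} → only 8 remains.
r8c8 = 4: row 8 has {2,5,7,8,9}; col 8 has {1,2,3,5,6,9}; box has {2,5,6,7}; main diagonal has {1,2,5,6,7} → only 4 remains.
r9c2 = 3: row 9 has {1,2,5,7}; col 2 has {1,2,4,5,6,9}; box has {1,2,5,7,8,9} → only 3 remains.
r9c4 = 6: row 9 has {1,2,3,5,7}; col 4 has {4,9}; box has {1,2,4,5,8} → only 6 remains.
r9c8 = 8: row 9 has {1,2,3,5,6,7}; col 8 has {1,2,3,4,5,6,9}; box has {2,4,5,6,7} → only 8 remains.
r9c9 = 9: row 9 has {1,2,3,5,6,7,8}; col 9 has {2,4,5,6,7}; box has {2,4,5,6,7,8}; main diagonal has {1,2,4,5,6,7} → only 9 remains.
r1c2 = 8: row 1 has {1,6,7,9}; col 2 has {1,2,3,4,5,6,9}; box has {1,4,5,6} → only 8 remains.
r1c4 = 5: row 1 has {1,6,7,8,9}; col 4 has {4,6,9}; box has {2,3,7,8,9} → only 5 remains.
r1c6 = 4: row 1 has {1,5,6,7,8,9}; col 6 has {2,3,5,7,8}; box has {2,3,5,7,8,9} → only 4 remains.
r1c7 = 3: row 1 has {1,4,5,6,7,8,9}; col 7 has {1,2,5,6,7,8,9}; box has {1,2,4,5,6,7,8,9} → only 3 remains.
r3c1 = 9: row 3 has {2,4,5,8}; col 1 has {1,2,3,4,5,6,7,8}; box has {1,4,5,6,8} → only 9 remains.
r3c2 = 7: row 3 has {2,4,5,8,9}; col 2 has {1,2,3,4,5,6,8,9}; box has {1,4,5,6,8,9} → only 7 remains.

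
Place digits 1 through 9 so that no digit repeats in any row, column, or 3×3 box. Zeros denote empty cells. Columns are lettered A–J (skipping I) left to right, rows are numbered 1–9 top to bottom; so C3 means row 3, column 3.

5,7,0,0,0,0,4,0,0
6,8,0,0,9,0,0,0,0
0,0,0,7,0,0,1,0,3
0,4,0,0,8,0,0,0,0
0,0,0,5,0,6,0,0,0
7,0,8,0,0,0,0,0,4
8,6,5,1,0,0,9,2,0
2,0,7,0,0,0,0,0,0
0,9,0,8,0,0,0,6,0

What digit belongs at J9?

1

B3 = 2: row 3 has {1,3,7}; col 2 has {4,6,7,8,9}; box has {5,6,7,8} → only 2 remains.
J7 = 7: row 7 has {1,2,5,6,8,9}; col 9 has {3,4}; box has {2,6,9} → only 7 remains.
E3 = 6: in row 3, 6 can only go here (every other open cell in that row sees a 6).
J1 = 6: in row 1, 6 can only go here (every other open cell in that row sees a 6).
E5 = 4: in row 5, 4 can only go here (every other open cell in that row sees a 4).
E7 = 3: row 7 has {1,2,5,6,7,8,9}; col 5 has {4,6,8,9}; box has {1,8} → only 3 remains.
F7 = 4: row 7 has {1,2,3,5,6,7,8,9}; col 6 has {6}; box has {1,3,8} → only 4 remains.
E8 = 5: row 8 has {2,7}; col 5 has {3,4,6,8,9}; box has {1,3,4,8} → only 5 remains.
F8 = 9: row 8 has {2,5,7}; col 6 has {4,6}; box has {1,3,4,5,8} → only 9 remains.
D8 = 6: row 8 has {2,5,7,9}; col 4 has {1,5,7,8}; box has {1,3,4,5,8,9} → only 6 remains.
G6 = 6: in row 6, 6 can only go here (every other open cell in that row sees a 6).
C4 = 6: in row 4, 6 can only go here (every other open cell in that row sees a 6).
H8 = 4: in row 8, 4 can only go here (every other open cell in that row sees a 4).
B6 = 5: in column 2, 5 can only go here (every other open cell in that column sees a 5).
C5 = 2: in column 3, 2 can only go here (every other open cell in that column sees a 2).
D2 = 4: in column 4, 4 can only go here (every other open cell in that column sees a 4).
E9 = 7: in column 5, 7 can only go here (every other open cell in that column sees a 7).
F9 = 2: row 9 has {6,7,8,9}; col 6 has {4,6,9}; box has {1,3,4,5,6,7,8,9} → only 2 remains.
F4 = 7: in column 6, 7 can only go here (every other open cell in that column sees a 7).
Singles propagation stalls before the target is settled. Branch on D1 (candidates {2,3}).
  Try D1 = 3: this forces E1=2, E6=1, F6=3, H6=9; then column 9 has no cell left for 9 — contradiction.
So D1 = 2.
E1 = 1 (sole candidate).
E6 = 2 (sole candidate).
C2 = 1 (hidden single in row 2).
F2 = 3 (hidden single in row 2).
F1 = 8 (sole candidate).
H1 = 9 (sole candidate).
F3 = 5 (sole candidate).
H3 = 8 (sole candidate).
F6 = 1 (sole candidate).
H6 = 3 (sole candidate).
C1 = 3 (sole candidate).
D6 = 9 (sole candidate).
C9 = 4 (sole candidate).
C3 = 9 (sole candidate).
D4 = 3 (sole candidate).
A3 = 4 (sole candidate).
Singles propagation stalls; J9 is still open with candidates {1,5}.
  Try J9 = 5: this forces J2=2, G9=3, G8=8, J8=1, A9=1, A4=9; then J4 has no candidate left — contradiction.
So J9 = 1.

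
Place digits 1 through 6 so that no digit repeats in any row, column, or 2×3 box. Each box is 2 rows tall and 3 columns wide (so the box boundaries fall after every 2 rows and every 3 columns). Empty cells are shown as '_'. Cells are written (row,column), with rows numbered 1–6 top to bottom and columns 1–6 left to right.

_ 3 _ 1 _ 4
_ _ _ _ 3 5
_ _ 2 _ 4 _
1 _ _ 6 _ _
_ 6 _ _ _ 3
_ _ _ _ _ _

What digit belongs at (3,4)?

(2,4) = 2: row 2 has {3,5}; col 4 has {1,6}; box has {1,3,4,5} → only 2 remains.
(3,2) = 5: row 3 has {2,4}; col 2 has {3,6}; box has {1,2} → only 5 remains.
(3,4) = 3: row 3 has {2,4,5}; col 4 has {1,2,6}; box has {4,6} → only 3 remains.

3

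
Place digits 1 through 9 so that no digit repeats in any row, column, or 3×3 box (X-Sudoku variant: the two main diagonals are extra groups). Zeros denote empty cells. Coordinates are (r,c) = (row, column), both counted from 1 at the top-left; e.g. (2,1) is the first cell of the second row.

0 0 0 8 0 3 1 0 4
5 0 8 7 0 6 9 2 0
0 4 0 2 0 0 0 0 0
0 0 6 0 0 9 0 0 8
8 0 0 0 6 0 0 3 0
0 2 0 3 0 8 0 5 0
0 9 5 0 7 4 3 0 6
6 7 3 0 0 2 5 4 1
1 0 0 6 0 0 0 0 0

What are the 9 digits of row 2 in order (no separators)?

518746923

(1,2) = 6 (sole candidate).
(1,8) = 7 (sole candidate).
(2,2) = 1: row 2 has {2,5,6,7,8,9}; col 2 has {2,4,6,7,9}; box has {4,5,6,8}; main diagonal has {3,4,6,8} → only 1 remains.
(2,5) = 4: row 2 has {1,2,5,6,7,8,9}; col 5 has {6,7}; box has {2,3,6,7,8} → only 4 remains.
(2,9) = 3: row 2 has {1,2,4,5,6,7,8,9}; col 9 has {1,4,6,8}; box has {1,2,4,7,9} → only 3 remains.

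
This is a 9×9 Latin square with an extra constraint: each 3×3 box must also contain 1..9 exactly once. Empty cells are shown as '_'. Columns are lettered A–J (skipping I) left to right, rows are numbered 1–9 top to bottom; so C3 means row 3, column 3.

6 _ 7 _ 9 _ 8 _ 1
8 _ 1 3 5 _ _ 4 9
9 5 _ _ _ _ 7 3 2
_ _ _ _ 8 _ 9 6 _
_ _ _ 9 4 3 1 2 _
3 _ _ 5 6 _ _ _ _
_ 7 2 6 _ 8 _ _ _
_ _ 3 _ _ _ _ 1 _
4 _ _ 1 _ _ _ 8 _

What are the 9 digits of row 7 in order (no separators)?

172638594

H1 = 5 (sole candidate).
B2 = 2 (sole candidate).
G2 = 6 (sole candidate).
C3 = 4 (sole candidate).
D3 = 8 (sole candidate).
E3 = 1 (sole candidate).
F3 = 6 (sole candidate).
C4 = 5 (sole candidate).
A5 = 7 (sole candidate).
G6 = 4 (sole candidate).
H6 = 7 (sole candidate).
J6 = 8 (sole candidate).
E7 = 3: row 7 has {2,6,7,8}; col 5 has {1,4,5,6,8,9}; box has {1,6,8} → only 3 remains.
G7 = 5: row 7 has {2,3,6,7,8}; col 7 has {1,4,6,7,8,9}; box has {1,8} → only 5 remains.
H7 = 9: row 7 has {2,3,5,6,7,8}; col 8 has {1,2,3,4,5,6,7,8}; box has {1,5,8} → only 9 remains.
J7 = 4: row 7 has {2,3,5,6,7,8,9}; col 9 has {1,2,8,9}; box has {1,5,8,9} → only 4 remains.
A8 = 5 (sole candidate).
G8 = 2 (sole candidate).
G9 = 3 (sole candidate).
B1 = 3 (sole candidate).
F2 = 7 (sole candidate).
J4 = 3 (sole candidate).
J5 = 5 (sole candidate).
C6 = 9 (sole candidate).
A7 = 1: row 7 has {2,3,4,5,6,7,8,9}; col 1 has {3,4,5,6,7,8,9}; box has {2,3,4,5,7} → only 1 remains.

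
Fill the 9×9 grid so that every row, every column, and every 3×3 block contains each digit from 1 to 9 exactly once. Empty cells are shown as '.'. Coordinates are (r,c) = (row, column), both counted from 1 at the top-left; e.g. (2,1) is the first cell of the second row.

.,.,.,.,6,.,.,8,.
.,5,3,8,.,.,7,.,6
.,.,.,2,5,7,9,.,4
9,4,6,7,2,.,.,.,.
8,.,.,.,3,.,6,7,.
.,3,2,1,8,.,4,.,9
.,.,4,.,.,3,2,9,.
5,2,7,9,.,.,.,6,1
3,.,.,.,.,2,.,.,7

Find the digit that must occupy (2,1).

(4,6) = 5: row 4 has {2,4,6,7,9}; col 6 has {2,3,7}; box has {1,2,3,7,8} → only 5 remains.
(5,2) = 1: row 5 has {3,6,7,8}; col 2 has {2,3,4,5}; box has {2,3,4,6,8,9} → only 1 remains.
(5,3) = 5: row 5 has {1,3,6,7,8}; col 3 has {2,3,4,6,7}; box has {1,2,3,4,6,8,9} → only 5 remains.
(5,4) = 4: row 5 has {1,3,5,6,7,8}; col 4 has {1,2,7,8,9}; box has {1,2,3,5,7,8} → only 4 remains.
(5,6) = 9: row 5 has {1,3,4,5,6,7,8}; col 6 has {2,3,5,7}; box has {1,2,3,4,5,7,8} → only 9 remains.
(5,9) = 2: row 5 has {1,3,4,5,6,7,8,9}; col 9 has {1,4,6,7,9}; box has {4,6,7,9} → only 2 remains.
(6,1) = 7: row 6 has {1,2,3,4,8,9}; col 1 has {3,5,8,9}; box has {1,2,3,4,5,6,8,9} → only 7 remains.
(6,6) = 6: row 6 has {1,2,3,4,7,8,9}; col 6 has {2,3,5,7,9}; box has {1,2,3,4,5,7,8,9} → only 6 remains.
(6,8) = 5: row 6 has {1,2,3,4,6,7,8,9}; col 8 has {6,7,8,9}; box has {2,4,6,7,9} → only 5 remains.
(8,5) = 4: row 8 has {1,2,5,6,7,9}; col 5 has {2,3,5,6,8}; box has {2,3,9} → only 4 remains.
(8,6) = 8: row 8 has {1,2,4,5,6,7,9}; col 6 has {2,3,5,6,7,9}; box has {2,3,4,9} → only 8 remains.
(8,7) = 3: row 8 has {1,2,4,5,6,7,8,9}; col 7 has {2,4,6,7,9}; box has {1,2,6,7,9} → only 3 remains.
(9,5) = 1: row 9 has {2,3,7}; col 5 has {2,3,4,5,6,8}; box has {2,3,4,8,9} → only 1 remains.
(9,8) = 4: row 9 has {1,2,3,7}; col 8 has {5,6,7,8,9}; box has {1,2,3,6,7,9} → only 4 remains.
(1,4) = 3: row 1 has {6,8}; col 4 has {1,2,4,7,8,9}; box has {2,5,6,7,8} → only 3 remains.
(1,9) = 5: row 1 has {3,6,8}; col 9 has {1,2,4,6,7,9}; box has {4,6,7,8,9} → only 5 remains.
(2,5) = 9: row 2 has {3,5,6,7,8}; col 5 has {1,2,3,4,5,6,8}; box has {2,3,5,6,7,8} → only 9 remains.
(7,5) = 7: row 7 has {2,3,4,9}; col 5 has {1,2,3,4,5,6,8,9}; box has {1,2,3,4,8,9} → only 7 remains.
(7,9) = 8: row 7 has {2,3,4,7,9}; col 9 has {1,2,4,5,6,7,9}; box has {1,2,3,4,6,7,9} → only 8 remains.
(9,7) = 5: row 9 has {1,2,3,4,7}; col 7 has {2,3,4,6,7,9}; box has {1,2,3,4,6,7,8,9} → only 5 remains.
(1,7) = 1: row 1 has {3,5,6,8}; col 7 has {2,3,4,5,6,7,9}; box has {4,5,6,7,8,9} → only 1 remains.
(2,8) = 2: row 2 has {3,5,6,7,8,9}; col 8 has {4,5,6,7,8,9}; box has {1,4,5,6,7,8,9} → only 2 remains.
(3,8) = 3: row 3 has {2,4,5,7,9}; col 8 has {2,4,5,6,7,8,9}; box has {1,2,4,5,6,7,8,9} → only 3 remains.
(4,7) = 8: row 4 has {2,4,5,6,7,9}; col 7 has {1,2,3,4,5,6,7,9}; box has {2,4,5,6,7,9} → only 8 remains.
(4,8) = 1: row 4 has {2,4,5,6,7,8,9}; col 8 has {2,3,4,5,6,7,8,9}; box has {2,4,5,6,7,8,9} → only 1 remains.
(4,9) = 3: row 4 has {1,2,4,5,6,7,8,9}; col 9 has {1,2,4,5,6,7,8,9}; box has {1,2,4,5,6,7,8,9} → only 3 remains.
(7,2) = 6: row 7 has {2,3,4,7,8,9}; col 2 has {1,2,3,4,5}; box has {2,3,4,5,7} → only 6 remains.
(7,4) = 5: row 7 has {2,3,4,6,7,8,9}; col 4 has {1,2,3,4,7,8,9}; box has {1,2,3,4,7,8,9} → only 5 remains.
(9,4) = 6: row 9 has {1,2,3,4,5,7}; col 4 has {1,2,3,4,5,7,8,9}; box has {1,2,3,4,5,7,8,9} → only 6 remains.
(1,3) = 9: row 1 has {1,3,5,6,8}; col 3 has {2,3,4,5,6,7}; box has {3,5} → only 9 remains.
(1,6) = 4: row 1 has {1,3,5,6,8,9}; col 6 has {2,3,5,6,7,8,9}; box has {2,3,5,6,7,8,9} → only 4 remains.
(2,6) = 1: row 2 has {2,3,5,6,7,8,9}; col 6 has {2,3,4,5,6,7,8,9}; box has {2,3,4,5,6,7,8,9} → only 1 remains.
(3,2) = 8: row 3 has {2,3,4,5,7,9}; col 2 has {1,2,3,4,5,6}; box has {3,5,9} → only 8 remains.
(3,3) = 1: row 3 has {2,3,4,5,7,8,9}; col 3 has {2,3,4,5,6,7,9}; box has {3,5,8,9} → only 1 remains.
(7,1) = 1: row 7 has {2,3,4,5,6,7,8,9}; col 1 has {3,5,7,8,9}; box has {2,3,4,5,6,7} → only 1 remains.
(9,2) = 9: row 9 has {1,2,3,4,5,6,7}; col 2 has {1,2,3,4,5,6,8}; box has {1,2,3,4,5,6,7} → only 9 remains.
(9,3) = 8: row 9 has {1,2,3,4,5,6,7,9}; col 3 has {1,2,3,4,5,6,7,9}; box has {1,2,3,4,5,6,7,9} → only 8 remains.
(1,1) = 2: row 1 has {1,3,4,5,6,8,9}; col 1 has {1,3,5,7,8,9}; box has {1,3,5,8,9} → only 2 remains.
(1,2) = 7: row 1 has {1,2,3,4,5,6,8,9}; col 2 has {1,2,3,4,5,6,8,9}; box has {1,2,3,5,8,9} → only 7 remains.
(2,1) = 4: row 2 has {1,2,3,5,6,7,8,9}; col 1 has {1,2,3,5,7,8,9}; box has {1,2,3,5,7,8,9} → only 4 remains.

4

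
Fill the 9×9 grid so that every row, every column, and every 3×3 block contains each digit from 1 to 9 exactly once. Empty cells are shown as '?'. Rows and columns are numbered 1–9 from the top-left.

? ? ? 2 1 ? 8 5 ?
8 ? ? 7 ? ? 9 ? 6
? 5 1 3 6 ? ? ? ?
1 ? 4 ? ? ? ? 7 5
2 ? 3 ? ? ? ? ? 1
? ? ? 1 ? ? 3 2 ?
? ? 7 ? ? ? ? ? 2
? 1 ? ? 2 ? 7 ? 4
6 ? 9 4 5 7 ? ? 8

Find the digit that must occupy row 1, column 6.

9

row 1, column 3 = 6: row 1 has {1,2,5,8}; col 3 has {1,3,4,7,9}; box has {1,5,8} → only 6 remains.
row 2, column 3 = 2: row 2 has {6,7,8,9}; col 3 has {1,3,4,6,7,9}; box has {1,5,6,8} → only 2 remains.
row 2, column 5 = 4: row 2 has {2,6,7,8,9}; col 5 has {1,2,5,6}; box has {1,2,3,6,7} → only 4 remains.
row 2, column 6 = 5: row 2 has {2,4,6,7,8,9}; col 6 has {7}; box has {1,2,3,4,6,7} → only 5 remains.
row 3, column 8 = 4: row 3 has {1,3,5,6}; col 8 has {2,5,7}; box has {5,6,8,9} → only 4 remains.
row 3, column 9 = 7: row 3 has {1,3,4,5,6}; col 9 has {1,2,4,5,6,8}; box has {4,5,6,8,9} → only 7 remains.
row 4, column 7 = 6: row 4 has {1,4,5,7}; col 7 has {3,7,8,9}; box has {1,2,3,5,7} → only 6 remains.
row 5, column 7 = 4: row 5 has {1,2,3}; col 7 has {3,6,7,8,9}; box has {1,2,3,5,6,7} → only 4 remains.
row 6, column 9 = 9: row 6 has {1,2,3}; col 9 has {1,2,4,5,6,7,8}; box has {1,2,3,4,5,6,7} → only 9 remains.
row 9, column 7 = 1: row 9 has {4,5,6,7,8,9}; col 7 has {3,4,6,7,8,9}; box has {2,4,7,8} → only 1 remains.
row 9, column 8 = 3: row 9 has {1,4,5,6,7,8,9}; col 8 has {2,4,5,7}; box has {1,2,4,7,8} → only 3 remains.
row 1, column 6 = 9: row 1 has {1,2,5,6,8}; col 6 has {5,7}; box has {1,2,3,4,5,6,7} → only 9 remains.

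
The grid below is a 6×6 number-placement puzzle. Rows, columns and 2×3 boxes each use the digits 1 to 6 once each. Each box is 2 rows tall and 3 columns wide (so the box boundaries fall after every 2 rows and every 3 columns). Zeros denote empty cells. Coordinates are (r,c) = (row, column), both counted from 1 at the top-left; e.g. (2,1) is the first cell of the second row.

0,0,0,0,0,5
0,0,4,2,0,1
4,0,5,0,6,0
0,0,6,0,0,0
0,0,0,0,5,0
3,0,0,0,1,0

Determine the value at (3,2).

2

(2,5) = 3: row 2 has {1,2,4}; col 5 has {1,5,6}; box has {1,2,5} → only 3 remains.
(6,3) = 2: row 6 has {1,3}; col 3 has {4,5,6}; box has {3} → only 2 remains.
(1,5) = 4: row 1 has {5}; col 5 has {1,3,5,6}; box has {1,2,3,5} → only 4 remains.
(4,5) = 2: row 4 has {6}; col 5 has {1,3,4,5,6}; box has {6} → only 2 remains.
(5,3) = 1: row 5 has {5}; col 3 has {2,4,5,6}; box has {2,3} → only 1 remains.
(1,3) = 3: row 1 has {4,5}; col 3 has {1,2,4,5,6}; box has {4} → only 3 remains.
(1,4) = 6: row 1 has {3,4,5}; col 4 has {2}; box has {1,2,3,4,5} → only 6 remains.
(3,6) = 3: row 3 has {4,5,6}; col 6 has {1,5}; box has {2,6} → only 3 remains.
(4,1) = 1: row 4 has {2,6}; col 1 has {3,4}; box has {4,5,6} → only 1 remains.
(4,2) = 3: row 4 has {1,2,6}; col 2 has {}; box has {1,4,5,6} → only 3 remains.
(4,6) = 4: row 4 has {1,2,3,6}; col 6 has {1,3,5}; box has {2,3,6} → only 4 remains.
(5,1) = 6: row 5 has {1,5}; col 1 has {1,3,4}; box has {1,2,3} → only 6 remains.
(5,2) = 4: row 5 has {1,5,6}; col 2 has {3}; box has {1,2,3,6} → only 4 remains.
(5,4) = 3: row 5 has {1,4,5,6}; col 4 has {2,6}; box has {1,5} → only 3 remains.
(5,6) = 2: row 5 has {1,3,4,5,6}; col 6 has {1,3,4,5}; box has {1,3,5} → only 2 remains.
(6,2) = 5: row 6 has {1,2,3}; col 2 has {3,4}; box has {1,2,3,4,6} → only 5 remains.
(6,4) = 4: row 6 has {1,2,3,5}; col 4 has {2,3,6}; box has {1,2,3,5} → only 4 remains.
(6,6) = 6: row 6 has {1,2,3,4,5}; col 6 has {1,2,3,4,5}; box has {1,2,3,4,5} → only 6 remains.
(1,1) = 2: row 1 has {3,4,5,6}; col 1 has {1,3,4,6}; box has {3,4} → only 2 remains.
(1,2) = 1: row 1 has {2,3,4,5,6}; col 2 has {3,4,5}; box has {2,3,4} → only 1 remains.
(2,1) = 5: row 2 has {1,2,3,4}; col 1 has {1,2,3,4,6}; box has {1,2,3,4} → only 5 remains.
(2,2) = 6: row 2 has {1,2,3,4,5}; col 2 has {1,3,4,5}; box has {1,2,3,4,5} → only 6 remains.
(3,2) = 2: row 3 has {3,4,5,6}; col 2 has {1,3,4,5,6}; box has {1,3,4,5,6} → only 2 remains.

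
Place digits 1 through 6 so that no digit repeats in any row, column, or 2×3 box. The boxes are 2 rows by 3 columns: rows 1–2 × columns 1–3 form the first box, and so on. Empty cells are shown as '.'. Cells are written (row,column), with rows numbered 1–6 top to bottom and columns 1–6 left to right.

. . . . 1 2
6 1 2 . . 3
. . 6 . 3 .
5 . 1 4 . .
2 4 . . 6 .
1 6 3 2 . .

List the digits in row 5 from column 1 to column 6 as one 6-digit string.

(2,4) = 5: row 2 has {1,2,3,6}; col 4 has {2,4}; box has {1,2,3} → only 5 remains.
(2,5) = 4: row 2 has {1,2,3,5,6}; col 5 has {1,3,6}; box has {1,2,3,5} → only 4 remains.
(3,1) = 4: row 3 has {3,6}; col 1 has {1,2,5,6}; box has {1,5,6} → only 4 remains.
(3,2) = 2: row 3 has {3,4,6}; col 2 has {1,4,6}; box has {1,4,5,6} → only 2 remains.
(3,4) = 1: row 3 has {2,3,4,6}; col 4 has {2,4,5}; box has {3,4} → only 1 remains.
(3,6) = 5: row 3 has {1,2,3,4,6}; col 6 has {2,3}; box has {1,3,4} → only 5 remains.
(4,2) = 3: row 4 has {1,4,5}; col 2 has {1,2,4,6}; box has {1,2,4,5,6} → only 3 remains.
(4,5) = 2: row 4 has {1,3,4,5}; col 5 has {1,3,4,6}; box has {1,3,4,5} → only 2 remains.
(4,6) = 6: row 4 has {1,2,3,4,5}; col 6 has {2,3,5}; box has {1,2,3,4,5} → only 6 remains.
(5,3) = 5: row 5 has {2,4,6}; col 3 has {1,2,3,6}; box has {1,2,3,4,6} → only 5 remains.
(5,4) = 3: row 5 has {2,4,5,6}; col 4 has {1,2,4,5}; box has {2,6} → only 3 remains.
(5,6) = 1: row 5 has {2,3,4,5,6}; col 6 has {2,3,5,6}; box has {2,3,6} → only 1 remains.

245361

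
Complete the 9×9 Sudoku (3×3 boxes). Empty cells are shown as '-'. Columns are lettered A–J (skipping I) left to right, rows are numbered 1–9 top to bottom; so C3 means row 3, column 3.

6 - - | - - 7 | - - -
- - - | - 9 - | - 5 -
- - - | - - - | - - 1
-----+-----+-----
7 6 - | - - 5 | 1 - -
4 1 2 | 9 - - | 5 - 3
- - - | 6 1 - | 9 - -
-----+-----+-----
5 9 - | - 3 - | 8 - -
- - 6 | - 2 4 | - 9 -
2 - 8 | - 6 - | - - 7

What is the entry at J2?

F5 = 8 (sole candidate).
F7 = 1 (sole candidate).
G8 = 3 (sole candidate).
J8 = 5 (sole candidate).
D9 = 5 (sole candidate).
F9 = 9 (sole candidate).
G9 = 4 (sole candidate).
H9 = 1 (sole candidate).
G1 = 2 (sole candidate).
E4 = 4 (sole candidate).
E5 = 7 (sole candidate).
H5 = 6 (sole candidate).
D7 = 7 (sole candidate).
H7 = 2 (sole candidate).
J7 = 6 (sole candidate).
A8 = 1 (sole candidate).
B8 = 7 (sole candidate).
D8 = 8 (sole candidate).
B9 = 3 (sole candidate).
H4 = 8 (sole candidate).
J4 = 2 (sole candidate).
J6 = 4 (sole candidate).
C7 = 4 (sole candidate).
J2 = 8: row 2 has {5,9}; col 9 has {1,2,3,4,5,6,7}; box has {1,2,5} → only 8 remains.

8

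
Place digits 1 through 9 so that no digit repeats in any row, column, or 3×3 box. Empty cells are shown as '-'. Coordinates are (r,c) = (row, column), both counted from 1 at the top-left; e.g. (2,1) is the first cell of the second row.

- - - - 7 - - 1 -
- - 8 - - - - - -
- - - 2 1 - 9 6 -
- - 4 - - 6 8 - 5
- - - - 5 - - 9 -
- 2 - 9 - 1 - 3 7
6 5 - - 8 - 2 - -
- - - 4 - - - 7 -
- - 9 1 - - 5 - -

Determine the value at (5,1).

7

(4,8) = 2: row 4 has {4,5,6,8}; col 8 has {1,3,6,7,9}; box has {3,5,7,8,9} → only 2 remains.
(6,5) = 4: row 6 has {1,2,3,7,9}; col 5 has {1,5,7,8}; box has {1,5,6,9} → only 4 remains.
(6,7) = 6: row 6 has {1,2,3,4,7,9}; col 7 has {2,5,8,9}; box has {2,3,5,7,8,9} → only 6 remains.
(7,8) = 4: row 7 has {2,5,6,8}; col 8 has {1,2,3,6,7,9}; box has {2,5,7} → only 4 remains.
(9,8) = 8: row 9 has {1,5,9}; col 8 has {1,2,3,4,6,7,9}; box has {2,4,5,7} → only 8 remains.
(2,8) = 5: row 2 has {8}; col 8 has {1,2,3,4,6,7,8,9}; box has {1,6,9} → only 5 remains.
(4,5) = 3: row 4 has {2,4,5,6,8}; col 5 has {1,4,5,7,8}; box has {1,4,5,6,9} → only 3 remains.
(6,3) = 5: row 6 has {1,2,3,4,6,7,9}; col 3 has {4,8,9}; box has {2,4} → only 5 remains.
(4,4) = 7: row 4 has {2,3,4,5,6,8}; col 4 has {1,2,4,9}; box has {1,3,4,5,6,9} → only 7 remains.
(5,4) = 8: row 5 has {5,9}; col 4 has {1,2,4,7,9}; box has {1,3,4,5,6,7,9} → only 8 remains.
(5,6) = 2: row 5 has {5,8,9}; col 6 has {1,6}; box has {1,3,4,5,6,7,8,9} → only 2 remains.
(6,1) = 8: row 6 has {1,2,3,4,5,6,7,9}; col 1 has {6}; box has {2,4,5} → only 8 remains.
(7,4) = 3: row 7 has {2,4,5,6,8}; col 4 has {1,2,4,7,8,9}; box has {1,4,8} → only 3 remains.
(9,6) = 7: row 9 has {1,5,8,9}; col 6 has {1,2,6}; box has {1,3,4,8} → only 7 remains.
(2,4) = 6: row 2 has {5,8}; col 4 has {1,2,3,4,7,8,9}; box has {1,2,7} → only 6 remains.
(2,5) = 9: row 2 has {5,6,8}; col 5 has {1,3,4,5,7,8}; box has {1,2,6,7} → only 9 remains.
(7,6) = 9: row 7 has {2,3,4,5,6,8}; col 6 has {1,2,6,7}; box has {1,3,4,7,8} → only 9 remains.
(7,9) = 1: row 7 has {2,3,4,5,6,8,9}; col 9 has {5,7}; box has {2,4,5,7,8} → only 1 remains.
(8,6) = 5: row 8 has {4,7}; col 6 has {1,2,6,7,9}; box has {1,3,4,7,8,9} → only 5 remains.
(8,7) = 3: row 8 has {4,5,7}; col 7 has {2,5,6,8,9}; box has {1,2,4,5,7,8} → only 3 remains.
(9,9) = 6: row 9 has {1,5,7,8,9}; col 9 has {1,5,7}; box has {1,2,3,4,5,7,8} → only 6 remains.
(1,4) = 5: row 1 has {1,7}; col 4 has {1,2,3,4,6,7,8,9}; box has {1,2,6,7,9} → only 5 remains.
(1,7) = 4: row 1 has {1,5,7}; col 7 has {2,3,5,6,8,9}; box has {1,5,6,9} → only 4 remains.
(2,7) = 7: row 2 has {5,6,8,9}; col 7 has {2,3,4,5,6,8,9}; box has {1,4,5,6,9} → only 7 remains.
(5,7) = 1: row 5 has {2,5,8,9}; col 7 has {2,3,4,5,6,7,8,9}; box has {2,3,5,6,7,8,9} → only 1 remains.
(5,9) = 4: row 5 has {1,2,5,8,9}; col 9 has {1,5,6,7}; box has {1,2,3,5,6,7,8,9} → only 4 remains.
(7,3) = 7: row 7 has {1,2,3,4,5,6,8,9}; col 3 has {4,5,8,9}; box has {5,6,9} → only 7 remains.
(8,9) = 9: row 8 has {3,4,5,7}; col 9 has {1,4,5,6,7}; box has {1,2,3,4,5,6,7,8} → only 9 remains.
(9,5) = 2: row 9 has {1,5,6,7,8,9}; col 5 has {1,3,4,5,7,8,9}; box has {1,3,4,5,7,8,9} → only 2 remains.
(3,3) = 3: row 3 has {1,2,6,9}; col 3 has {4,5,7,8,9}; box has {8} → only 3 remains.
(3,9) = 8: row 3 has {1,2,3,6,9}; col 9 has {1,4,5,6,7,9}; box has {1,4,5,6,7,9} → only 8 remains.
(5,3) = 6: row 5 has {1,2,4,5,8,9}; col 3 has {3,4,5,7,8,9}; box has {2,4,5,8} → only 6 remains.
(8,5) = 6: row 8 has {3,4,5,7,9}; col 5 has {1,2,3,4,5,7,8,9}; box has {1,2,3,4,5,7,8,9} → only 6 remains.
(1,3) = 2: row 1 has {1,4,5,7}; col 3 has {3,4,5,6,7,8,9}; box has {3,8} → only 2 remains.
(1,9) = 3: row 1 has {1,2,4,5,7}; col 9 has {1,4,5,6,7,8,9}; box has {1,4,5,6,7,8,9} → only 3 remains.
(2,9) = 2: row 2 has {5,6,7,8,9}; col 9 has {1,3,4,5,6,7,8,9}; box has {1,3,4,5,6,7,8,9} → only 2 remains.
(3,6) = 4: row 3 has {1,2,3,6,8,9}; col 6 has {1,2,5,6,7,9}; box has {1,2,5,6,7,9} → only 4 remains.
(8,3) = 1: row 8 has {3,4,5,6,7,9}; col 3 has {2,3,4,5,6,7,8,9}; box has {5,6,7,9} → only 1 remains.
(1,1) = 9: row 1 has {1,2,3,4,5,7}; col 1 has {6,8}; box has {2,3,8} → only 9 remains.
(1,2) = 6: row 1 has {1,2,3,4,5,7,9}; col 2 has {2,5}; box has {2,3,8,9} → only 6 remains.
(1,6) = 8: row 1 has {1,2,3,4,5,6,7,9}; col 6 has {1,2,4,5,6,7,9}; box has {1,2,4,5,6,7,9} → only 8 remains.
(2,6) = 3: row 2 has {2,5,6,7,8,9}; col 6 has {1,2,4,5,6,7,8,9}; box has {1,2,4,5,6,7,8,9} → only 3 remains.
(3,2) = 7: row 3 has {1,2,3,4,6,8,9}; col 2 has {2,5,6}; box has {2,3,6,8,9} → only 7 remains.
(4,1) = 1: row 4 has {2,3,4,5,6,7,8}; col 1 has {6,8,9}; box has {2,4,5,6,8} → only 1 remains.
(4,2) = 9: row 4 has {1,2,3,4,5,6,7,8}; col 2 has {2,5,6,7}; box has {1,2,4,5,6,8} → only 9 remains.
(5,2) = 3: row 5 has {1,2,4,5,6,8,9}; col 2 has {2,5,6,7,9}; box has {1,2,4,5,6,8,9} → only 3 remains.
(8,1) = 2: row 8 has {1,3,4,5,6,7,9}; col 1 has {1,6,8,9}; box has {1,5,6,7,9} → only 2 remains.
(8,2) = 8: row 8 has {1,2,3,4,5,6,7,9}; col 2 has {2,3,5,6,7,9}; box has {1,2,5,6,7,9} → only 8 remains.
(9,2) = 4: row 9 has {1,2,5,6,7,8,9}; col 2 has {2,3,5,6,7,8,9}; box has {1,2,5,6,7,8,9} → only 4 remains.
(2,1) = 4: row 2 has {2,3,5,6,7,8,9}; col 1 has {1,2,6,8,9}; box has {2,3,6,7,8,9} → only 4 remains.
(2,2) = 1: row 2 has {2,3,4,5,6,7,8,9}; col 2 has {2,3,4,5,6,7,8,9}; box has {2,3,4,6,7,8,9} → only 1 remains.
(3,1) = 5: row 3 has {1,2,3,4,6,7,8,9}; col 1 has {1,2,4,6,8,9}; box has {1,2,3,4,6,7,8,9} → only 5 remains.
(5,1) = 7: row 5 has {1,2,3,4,5,6,8,9}; col 1 has {1,2,4,5,6,8,9}; box has {1,2,3,4,5,6,8,9} → only 7 remains.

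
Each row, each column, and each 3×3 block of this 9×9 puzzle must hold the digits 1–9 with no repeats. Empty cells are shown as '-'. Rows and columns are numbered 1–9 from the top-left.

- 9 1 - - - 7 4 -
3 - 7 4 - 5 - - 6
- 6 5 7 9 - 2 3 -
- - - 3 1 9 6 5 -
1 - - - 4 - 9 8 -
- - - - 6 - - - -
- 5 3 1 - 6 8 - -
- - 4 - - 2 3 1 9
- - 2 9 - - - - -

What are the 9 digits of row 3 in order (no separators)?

r2c7 = 1 (sole candidate).
r2c8 = 9 (sole candidate).
r3c9 = 8: row 3 has {2,3,5,6,7,9}; col 9 has {6,9}; box has {1,2,3,4,6,7,9} → only 8 remains.
r4c3 = 8 (sole candidate).
r5c3 = 6 (sole candidate).
r5c6 = 7 (sole candidate).
r6c3 = 9 (sole candidate).
r6c6 = 8 (sole candidate).
r6c7 = 4 (sole candidate).
r7c5 = 7 (sole candidate).
r7c8 = 2 (sole candidate).
r7c9 = 4 (sole candidate).
r9c7 = 5 (sole candidate).
r9c9 = 7 (sole candidate).
r1c6 = 3 (sole candidate).
r1c9 = 5 (sole candidate).
r3c1 = 4: row 3 has {2,3,5,6,7,8,9}; col 1 has {1,3}; box has {1,3,5,6,7,9} → only 4 remains.
r3c6 = 1: row 3 has {2,3,4,5,6,7,8,9}; col 6 has {2,3,5,6,7,8,9}; box has {3,4,5,7,9} → only 1 remains.

465791238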